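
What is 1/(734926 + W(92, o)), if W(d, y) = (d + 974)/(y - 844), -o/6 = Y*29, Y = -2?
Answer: 248/182261115 ≈ 1.3607e-6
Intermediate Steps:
o = 348 (o = -(-12)*29 = -6*(-58) = 348)
W(d, y) = (974 + d)/(-844 + y)
1/(734926 + W(92, o)) = 1/(734926 + (974 + 92)/(-844 + 348)) = 1/(734926 + 1066/(-496)) = 1/(734926 - 1/496*1066) = 1/(734926 - 533/248) = 1/(182261115/248) = 248/182261115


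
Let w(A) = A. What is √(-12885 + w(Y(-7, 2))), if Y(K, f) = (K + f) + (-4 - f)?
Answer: 4*I*√806 ≈ 113.56*I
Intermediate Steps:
Y(K, f) = -4 + K
√(-12885 + w(Y(-7, 2))) = √(-12885 + (-4 - 7)) = √(-12885 - 11) = √(-12896) = 4*I*√806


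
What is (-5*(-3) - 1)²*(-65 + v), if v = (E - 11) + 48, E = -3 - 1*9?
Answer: -7840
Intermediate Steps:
E = -12 (E = -3 - 9 = -12)
v = 25 (v = (-12 - 11) + 48 = -23 + 48 = 25)
(-5*(-3) - 1)²*(-65 + v) = (-5*(-3) - 1)²*(-65 + 25) = (15 - 1)²*(-40) = 14²*(-40) = 196*(-40) = -7840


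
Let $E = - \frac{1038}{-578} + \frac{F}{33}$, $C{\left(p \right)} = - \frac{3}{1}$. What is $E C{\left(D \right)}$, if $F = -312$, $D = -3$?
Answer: $\frac{73041}{3179} \approx 22.976$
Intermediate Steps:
$C{\left(p \right)} = -3$ ($C{\left(p \right)} = \left(-3\right) 1 = -3$)
$E = - \frac{24347}{3179}$ ($E = - \frac{1038}{-578} - \frac{312}{33} = \left(-1038\right) \left(- \frac{1}{578}\right) - \frac{104}{11} = \frac{519}{289} - \frac{104}{11} = - \frac{24347}{3179} \approx -7.6587$)
$E C{\left(D \right)} = \left(- \frac{24347}{3179}\right) \left(-3\right) = \frac{73041}{3179}$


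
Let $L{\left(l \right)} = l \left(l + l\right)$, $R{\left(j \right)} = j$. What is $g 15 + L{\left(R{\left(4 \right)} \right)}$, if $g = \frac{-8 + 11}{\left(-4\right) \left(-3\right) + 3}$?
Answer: $35$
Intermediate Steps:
$L{\left(l \right)} = 2 l^{2}$ ($L{\left(l \right)} = l 2 l = 2 l^{2}$)
$g = \frac{1}{5}$ ($g = \frac{3}{12 + 3} = \frac{3}{15} = 3 \cdot \frac{1}{15} = \frac{1}{5} \approx 0.2$)
$g 15 + L{\left(R{\left(4 \right)} \right)} = \frac{1}{5} \cdot 15 + 2 \cdot 4^{2} = 3 + 2 \cdot 16 = 3 + 32 = 35$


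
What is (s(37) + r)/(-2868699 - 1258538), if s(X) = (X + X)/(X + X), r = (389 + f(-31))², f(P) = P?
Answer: -128165/4127237 ≈ -0.031053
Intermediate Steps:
r = 128164 (r = (389 - 31)² = 358² = 128164)
s(X) = 1 (s(X) = (2*X)/((2*X)) = (2*X)*(1/(2*X)) = 1)
(s(37) + r)/(-2868699 - 1258538) = (1 + 128164)/(-2868699 - 1258538) = 128165/(-4127237) = 128165*(-1/4127237) = -128165/4127237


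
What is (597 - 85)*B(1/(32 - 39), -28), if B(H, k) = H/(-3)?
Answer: 512/21 ≈ 24.381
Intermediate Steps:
B(H, k) = -H/3 (B(H, k) = H*(-1/3) = -H/3)
(597 - 85)*B(1/(32 - 39), -28) = (597 - 85)*(-1/(3*(32 - 39))) = 512*(-1/3/(-7)) = 512*(-1/3*(-1/7)) = 512*(1/21) = 512/21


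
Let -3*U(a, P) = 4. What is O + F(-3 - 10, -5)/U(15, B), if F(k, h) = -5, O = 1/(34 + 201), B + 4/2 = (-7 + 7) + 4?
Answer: 3529/940 ≈ 3.7543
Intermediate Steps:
B = 2 (B = -2 + ((-7 + 7) + 4) = -2 + (0 + 4) = -2 + 4 = 2)
O = 1/235 ≈ 0.0042553
U(a, P) = -4/3 (U(a, P) = -⅓*4 = -4/3)
O + F(-3 - 10, -5)/U(15, B) = 1/235 - 5/(-4/3) = 1/235 - 5*(-¾) = 1/235 + 15/4 = 3529/940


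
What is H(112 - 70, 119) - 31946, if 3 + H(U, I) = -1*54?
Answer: -32003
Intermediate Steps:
H(U, I) = -57 (H(U, I) = -3 - 1*54 = -3 - 54 = -57)
H(112 - 70, 119) - 31946 = -57 - 31946 = -32003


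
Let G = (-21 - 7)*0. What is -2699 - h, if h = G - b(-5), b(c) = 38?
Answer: -2661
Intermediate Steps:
G = 0 (G = -28*0 = 0)
h = -38 (h = 0 - 1*38 = 0 - 38 = -38)
-2699 - h = -2699 - 1*(-38) = -2699 + 38 = -2661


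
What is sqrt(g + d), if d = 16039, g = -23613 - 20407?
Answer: 3*I*sqrt(3109) ≈ 167.28*I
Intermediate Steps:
g = -44020
sqrt(g + d) = sqrt(-44020 + 16039) = sqrt(-27981) = 3*I*sqrt(3109)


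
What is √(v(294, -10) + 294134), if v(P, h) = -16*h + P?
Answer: 42*√167 ≈ 542.76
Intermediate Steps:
v(P, h) = P - 16*h
√(v(294, -10) + 294134) = √((294 - 16*(-10)) + 294134) = √((294 + 160) + 294134) = √(454 + 294134) = √294588 = 42*√167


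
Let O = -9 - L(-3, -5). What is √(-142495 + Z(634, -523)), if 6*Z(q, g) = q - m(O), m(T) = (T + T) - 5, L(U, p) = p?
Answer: I*√5125938/6 ≈ 377.34*I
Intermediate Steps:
O = -4 (O = -9 - 1*(-5) = -9 + 5 = -4)
m(T) = -5 + 2*T (m(T) = 2*T - 5 = -5 + 2*T)
Z(q, g) = 13/6 + q/6 (Z(q, g) = (q - (-5 + 2*(-4)))/6 = (q - (-5 - 8))/6 = (q - 1*(-13))/6 = (q + 13)/6 = (13 + q)/6 = 13/6 + q/6)
√(-142495 + Z(634, -523)) = √(-142495 + (13/6 + (⅙)*634)) = √(-142495 + (13/6 + 317/3)) = √(-142495 + 647/6) = √(-854323/6) = I*√5125938/6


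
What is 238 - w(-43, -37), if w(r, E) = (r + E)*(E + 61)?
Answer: 2158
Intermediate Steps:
w(r, E) = (61 + E)*(E + r) (w(r, E) = (E + r)*(61 + E) = (61 + E)*(E + r))
238 - w(-43, -37) = 238 - ((-37)² + 61*(-37) + 61*(-43) - 37*(-43)) = 238 - (1369 - 2257 - 2623 + 1591) = 238 - 1*(-1920) = 238 + 1920 = 2158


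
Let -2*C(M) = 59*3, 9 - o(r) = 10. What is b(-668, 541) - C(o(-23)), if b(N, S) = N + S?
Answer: -77/2 ≈ -38.500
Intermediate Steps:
o(r) = -1 (o(r) = 9 - 1*10 = 9 - 10 = -1)
C(M) = -177/2 (C(M) = -59*3/2 = -½*177 = -177/2)
b(-668, 541) - C(o(-23)) = (-668 + 541) - 1*(-177/2) = -127 + 177/2 = -77/2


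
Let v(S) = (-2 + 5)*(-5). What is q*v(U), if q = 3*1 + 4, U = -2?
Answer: -105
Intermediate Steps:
v(S) = -15 (v(S) = 3*(-5) = -15)
q = 7 (q = 3 + 4 = 7)
q*v(U) = 7*(-15) = -105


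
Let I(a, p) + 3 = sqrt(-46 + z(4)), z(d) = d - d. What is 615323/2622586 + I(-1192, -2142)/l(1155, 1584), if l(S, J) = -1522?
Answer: 236097341/997893973 - I*sqrt(46)/1522 ≈ 0.2366 - 0.0044562*I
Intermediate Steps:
z(d) = 0
I(a, p) = -3 + I*sqrt(46) (I(a, p) = -3 + sqrt(-46 + 0) = -3 + sqrt(-46) = -3 + I*sqrt(46))
615323/2622586 + I(-1192, -2142)/l(1155, 1584) = 615323/2622586 + (-3 + I*sqrt(46))/(-1522) = 615323*(1/2622586) + (-3 + I*sqrt(46))*(-1/1522) = 615323/2622586 + (3/1522 - I*sqrt(46)/1522) = 236097341/997893973 - I*sqrt(46)/1522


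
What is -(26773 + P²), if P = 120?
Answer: -41173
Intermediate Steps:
-(26773 + P²) = -(26773 + 120²) = -(26773 + 14400) = -1*41173 = -41173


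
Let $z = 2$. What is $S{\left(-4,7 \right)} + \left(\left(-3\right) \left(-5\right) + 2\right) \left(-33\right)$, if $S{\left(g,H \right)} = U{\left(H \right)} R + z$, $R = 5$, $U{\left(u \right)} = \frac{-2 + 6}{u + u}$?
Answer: $- \frac{3903}{7} \approx -557.57$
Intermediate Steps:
$U{\left(u \right)} = \frac{2}{u}$ ($U{\left(u \right)} = \frac{4}{2 u} = 4 \frac{1}{2 u} = \frac{2}{u}$)
$S{\left(g,H \right)} = 2 + \frac{10}{H}$ ($S{\left(g,H \right)} = \frac{2}{H} 5 + 2 = \frac{10}{H} + 2 = 2 + \frac{10}{H}$)
$S{\left(-4,7 \right)} + \left(\left(-3\right) \left(-5\right) + 2\right) \left(-33\right) = \left(2 + \frac{10}{7}\right) + \left(\left(-3\right) \left(-5\right) + 2\right) \left(-33\right) = \left(2 + 10 \cdot \frac{1}{7}\right) + \left(15 + 2\right) \left(-33\right) = \left(2 + \frac{10}{7}\right) + 17 \left(-33\right) = \frac{24}{7} - 561 = - \frac{3903}{7}$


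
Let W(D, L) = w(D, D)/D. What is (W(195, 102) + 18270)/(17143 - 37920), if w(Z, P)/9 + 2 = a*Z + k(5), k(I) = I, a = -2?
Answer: -1186389/1350505 ≈ -0.87848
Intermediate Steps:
w(Z, P) = 27 - 18*Z (w(Z, P) = -18 + 9*(-2*Z + 5) = -18 + 9*(5 - 2*Z) = -18 + (45 - 18*Z) = 27 - 18*Z)
W(D, L) = (27 - 18*D)/D
(W(195, 102) + 18270)/(17143 - 37920) = ((-18 + 27/195) + 18270)/(17143 - 37920) = ((-18 + 27*(1/195)) + 18270)/(-20777) = ((-18 + 9/65) + 18270)*(-1/20777) = (-1161/65 + 18270)*(-1/20777) = (1186389/65)*(-1/20777) = -1186389/1350505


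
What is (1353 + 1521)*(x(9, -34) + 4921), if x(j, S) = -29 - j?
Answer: 14033742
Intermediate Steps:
(1353 + 1521)*(x(9, -34) + 4921) = (1353 + 1521)*((-29 - 1*9) + 4921) = 2874*((-29 - 9) + 4921) = 2874*(-38 + 4921) = 2874*4883 = 14033742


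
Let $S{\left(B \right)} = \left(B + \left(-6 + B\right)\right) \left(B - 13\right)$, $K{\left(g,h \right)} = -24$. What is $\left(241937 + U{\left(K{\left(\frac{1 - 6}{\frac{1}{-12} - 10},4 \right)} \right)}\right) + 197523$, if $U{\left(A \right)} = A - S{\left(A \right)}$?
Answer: $437438$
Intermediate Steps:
$S{\left(B \right)} = \left(-13 + B\right) \left(-6 + 2 B\right)$ ($S{\left(B \right)} = \left(-6 + 2 B\right) \left(-13 + B\right) = \left(-13 + B\right) \left(-6 + 2 B\right)$)
$U{\left(A \right)} = -78 - 2 A^{2} + 33 A$ ($U{\left(A \right)} = A - \left(78 - 32 A + 2 A^{2}\right) = -78 - 2 A^{2} + 33 A$)
$\left(241937 + U{\left(K{\left(\frac{1 - 6}{\frac{1}{-12} - 10},4 \right)} \right)}\right) + 197523 = \left(241937 - \left(870 + 1152\right)\right) + 197523 = \left(241937 - 2022\right) + 197523 = 239915 + 197523 = 437438$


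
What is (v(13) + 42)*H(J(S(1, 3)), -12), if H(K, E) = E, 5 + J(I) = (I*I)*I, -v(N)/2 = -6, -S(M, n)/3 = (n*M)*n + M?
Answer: -648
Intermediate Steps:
S(M, n) = -3*M - 3*M*n**2 (S(M, n) = -3*((n*M)*n + M) = -3*((M*n)*n + M) = -3*(M*n**2 + M) = -3*(M + M*n**2) = -3*M - 3*M*n**2)
v(N) = 12 (v(N) = -2*(-6) = 12)
J(I) = -5 + I**3 (J(I) = -5 + (I*I)*I = -5 + I**2*I = -5 + I**3)
(v(13) + 42)*H(J(S(1, 3)), -12) = (12 + 42)*(-12) = 54*(-12) = -648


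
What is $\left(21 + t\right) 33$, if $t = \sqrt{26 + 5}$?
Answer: $693 + 33 \sqrt{31} \approx 876.74$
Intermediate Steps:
$t = \sqrt{31} \approx 5.5678$
$\left(21 + t\right) 33 = \left(21 + \sqrt{31}\right) 33 = 693 + 33 \sqrt{31}$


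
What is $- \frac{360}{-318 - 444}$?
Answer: $\frac{60}{127} \approx 0.47244$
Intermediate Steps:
$- \frac{360}{-318 - 444} = - \frac{360}{-762} = \left(-360\right) \left(- \frac{1}{762}\right) = \frac{60}{127}$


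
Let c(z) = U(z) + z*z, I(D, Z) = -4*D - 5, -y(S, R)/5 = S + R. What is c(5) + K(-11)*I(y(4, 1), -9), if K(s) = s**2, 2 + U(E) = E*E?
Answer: 11543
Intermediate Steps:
U(E) = -2 + E**2 (U(E) = -2 + E*E = -2 + E**2)
y(S, R) = -5*R - 5*S (y(S, R) = -5*(S + R) = -5*(R + S) = -5*R - 5*S)
I(D, Z) = -5 - 4*D
c(z) = -2 + 2*z**2 (c(z) = (-2 + z**2) + z*z = (-2 + z**2) + z**2 = -2 + 2*z**2)
c(5) + K(-11)*I(y(4, 1), -9) = (-2 + 2*5**2) + (-11)**2*(-5 - 4*(-5*1 - 5*4)) = (-2 + 2*25) + 121*(-5 - 4*(-5 - 20)) = (-2 + 50) + 121*(-5 - 4*(-25)) = 48 + 121*(-5 + 100) = 48 + 121*95 = 48 + 11495 = 11543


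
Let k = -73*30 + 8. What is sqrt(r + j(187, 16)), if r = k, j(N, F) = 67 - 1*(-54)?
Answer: 3*I*sqrt(229) ≈ 45.398*I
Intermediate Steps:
k = -2182 (k = -2190 + 8 = -2182)
j(N, F) = 121 (j(N, F) = 67 + 54 = 121)
r = -2182
sqrt(r + j(187, 16)) = sqrt(-2182 + 121) = sqrt(-2061) = 3*I*sqrt(229)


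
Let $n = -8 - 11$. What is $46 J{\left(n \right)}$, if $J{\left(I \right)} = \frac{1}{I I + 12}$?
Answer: $\frac{46}{373} \approx 0.12332$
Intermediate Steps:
$n = -19$ ($n = -8 - 11 = -19$)
$J{\left(I \right)} = \frac{1}{12 + I^{2}}$ ($J{\left(I \right)} = \frac{1}{I^{2} + 12} = \frac{1}{12 + I^{2}}$)
$46 J{\left(n \right)} = \frac{46}{12 + \left(-19\right)^{2}} = \frac{46}{12 + 361} = \frac{46}{373}$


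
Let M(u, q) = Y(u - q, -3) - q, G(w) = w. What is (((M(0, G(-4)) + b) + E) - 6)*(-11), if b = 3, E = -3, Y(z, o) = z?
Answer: -22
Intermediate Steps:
M(u, q) = u - 2*q (M(u, q) = (u - q) - q = u - 2*q)
(((M(0, G(-4)) + b) + E) - 6)*(-11) = ((((0 - 2*(-4)) + 3) - 3) - 6)*(-11) = ((((0 + 8) + 3) - 3) - 6)*(-11) = (((8 + 3) - 3) - 6)*(-11) = ((11 - 3) - 6)*(-11) = (8 - 6)*(-11) = 2*(-11) = -22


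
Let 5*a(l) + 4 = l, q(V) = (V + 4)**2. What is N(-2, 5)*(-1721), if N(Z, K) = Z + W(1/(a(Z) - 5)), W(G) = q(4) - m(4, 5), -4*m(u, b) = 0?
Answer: -106702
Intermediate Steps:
m(u, b) = 0 (m(u, b) = -1/4*0 = 0)
q(V) = (4 + V)**2
a(l) = -4/5 + l/5
W(G) = 64 (W(G) = (4 + 4)**2 - 1*0 = 8**2 + 0 = 64 + 0 = 64)
N(Z, K) = 64 + Z (N(Z, K) = Z + 64 = 64 + Z)
N(-2, 5)*(-1721) = (64 - 2)*(-1721) = 62*(-1721) = -106702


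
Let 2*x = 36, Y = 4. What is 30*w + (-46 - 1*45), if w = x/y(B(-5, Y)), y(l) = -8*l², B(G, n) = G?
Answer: -937/10 ≈ -93.700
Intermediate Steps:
x = 18 (x = (½)*36 = 18)
w = -9/100 (w = 18/((-8*(-5)²)) = 18/((-8*25)) = 18/(-200) = 18*(-1/200) = -9/100 ≈ -0.090000)
30*w + (-46 - 1*45) = 30*(-9/100) + (-46 - 1*45) = -27/10 + (-46 - 45) = -27/10 - 91 = -937/10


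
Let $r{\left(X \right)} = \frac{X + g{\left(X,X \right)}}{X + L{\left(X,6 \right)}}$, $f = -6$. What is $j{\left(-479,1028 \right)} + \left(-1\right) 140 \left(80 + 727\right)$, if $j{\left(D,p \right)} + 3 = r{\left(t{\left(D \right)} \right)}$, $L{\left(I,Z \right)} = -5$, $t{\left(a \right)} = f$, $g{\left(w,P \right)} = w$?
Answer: $- \frac{1242801}{11} \approx -1.1298 \cdot 10^{5}$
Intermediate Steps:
$t{\left(a \right)} = -6$
$r{\left(X \right)} = \frac{2 X}{-5 + X}$ ($r{\left(X \right)} = \frac{X + X}{X - 5} = \frac{2 X}{-5 + X}$)
$j{\left(D,p \right)} = - \frac{21}{11}$ ($j{\left(D,p \right)} = -3 + 2 \left(-6\right) \frac{1}{-5 - 6} = -3 + 2 \left(-6\right) \frac{1}{-11} = -3 + 2 \left(-6\right) \left(- \frac{1}{11}\right) = -3 + \frac{12}{11} = - \frac{21}{11}$)
$j{\left(-479,1028 \right)} + \left(-1\right) 140 \left(80 + 727\right) = - \frac{21}{11} + \left(-1\right) 140 \left(80 + 727\right) = - \frac{21}{11} - 112980 = - \frac{1242801}{11}$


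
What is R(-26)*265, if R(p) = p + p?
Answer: -13780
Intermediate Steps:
R(p) = 2*p
R(-26)*265 = (2*(-26))*265 = -52*265 = -13780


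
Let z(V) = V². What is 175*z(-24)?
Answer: 100800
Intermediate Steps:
175*z(-24) = 175*(-24)² = 175*576 = 100800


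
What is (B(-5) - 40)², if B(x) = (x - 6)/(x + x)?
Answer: 151321/100 ≈ 1513.2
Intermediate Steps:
B(x) = (-6 + x)/(2*x) (B(x) = (-6 + x)/((2*x)) = (-6 + x)*(1/(2*x)) = (-6 + x)/(2*x))
(B(-5) - 40)² = ((½)*(-6 - 5)/(-5) - 40)² = ((½)*(-⅕)*(-11) - 40)² = (11/10 - 40)² = (-389/10)² = 151321/100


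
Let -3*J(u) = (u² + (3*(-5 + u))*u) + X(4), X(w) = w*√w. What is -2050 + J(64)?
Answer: -7194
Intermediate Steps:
X(w) = w^(3/2)
J(u) = -8/3 - u²/3 - u*(-15 + 3*u)/3 (J(u) = -((u² + (3*(-5 + u))*u) + 4^(3/2))/3 = -((u² + (-15 + 3*u)*u) + 8)/3 = -((u² + u*(-15 + 3*u)) + 8)/3 = -(8 + u² + u*(-15 + 3*u))/3 = -8/3 - u²/3 - u*(-15 + 3*u)/3)
-2050 + J(64) = -2050 + (-8/3 + 5*64 - 4/3*64²) = -2050 + (-8/3 + 320 - 4/3*4096) = -2050 + (-8/3 + 320 - 16384/3) = -2050 - 5144 = -7194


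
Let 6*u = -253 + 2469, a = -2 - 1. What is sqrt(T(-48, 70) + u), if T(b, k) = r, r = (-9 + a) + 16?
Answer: 4*sqrt(210)/3 ≈ 19.322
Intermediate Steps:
a = -3
u = 1108/3 (u = (-253 + 2469)/6 = (1/6)*2216 = 1108/3 ≈ 369.33)
r = 4 (r = (-9 - 3) + 16 = -12 + 16 = 4)
T(b, k) = 4
sqrt(T(-48, 70) + u) = sqrt(4 + 1108/3) = sqrt(1120/3) = 4*sqrt(210)/3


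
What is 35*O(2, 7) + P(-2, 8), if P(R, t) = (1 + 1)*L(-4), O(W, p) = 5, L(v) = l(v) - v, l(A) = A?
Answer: 175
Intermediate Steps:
L(v) = 0 (L(v) = v - v = 0)
P(R, t) = 0 (P(R, t) = (1 + 1)*0 = 2*0 = 0)
35*O(2, 7) + P(-2, 8) = 35*5 + 0 = 175 + 0 = 175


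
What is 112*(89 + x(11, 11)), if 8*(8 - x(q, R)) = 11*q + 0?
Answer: 9170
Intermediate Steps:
x(q, R) = 8 - 11*q/8 (x(q, R) = 8 - (11*q + 0)/8 = 8 - 11*q/8)
112*(89 + x(11, 11)) = 112*(89 + (8 - 11/8*11)) = 112*(89 + (8 - 121/8)) = 112*(89 - 57/8) = 112*(655/8) = 9170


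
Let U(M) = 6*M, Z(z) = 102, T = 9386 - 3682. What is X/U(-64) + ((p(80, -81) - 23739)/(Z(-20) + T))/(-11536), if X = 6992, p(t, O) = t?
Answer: -3658603147/200934048 ≈ -18.208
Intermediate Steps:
T = 5704
X/U(-64) + ((p(80, -81) - 23739)/(Z(-20) + T))/(-11536) = 6992/((6*(-64))) + ((80 - 23739)/(102 + 5704))/(-11536) = 6992/(-384) - 23659/5806*(-1/11536) = 6992*(-1/384) - 23659*1/5806*(-1/11536) = -437/24 - 23659/5806*(-1/11536) = -437/24 + 23659/66978016 = -3658603147/200934048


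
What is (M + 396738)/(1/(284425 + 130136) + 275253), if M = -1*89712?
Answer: 63640502793/57054579467 ≈ 1.1154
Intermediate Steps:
M = -89712
(M + 396738)/(1/(284425 + 130136) + 275253) = (-89712 + 396738)/(1/(284425 + 130136) + 275253) = 307026/(1/414561 + 275253) = 307026/(114109158934/414561) = 307026*(414561/114109158934) = 63640502793/57054579467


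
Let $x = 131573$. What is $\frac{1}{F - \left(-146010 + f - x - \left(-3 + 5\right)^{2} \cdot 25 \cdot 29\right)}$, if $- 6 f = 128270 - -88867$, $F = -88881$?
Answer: $\frac{2}{455583} \approx 4.39 \cdot 10^{-6}$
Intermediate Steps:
$f = - \frac{72379}{2}$ ($f = - \frac{128270 - -88867}{6} = - \frac{128270 + 88867}{6} = \left(- \frac{1}{6}\right) 217137 = - \frac{72379}{2} \approx -36190.0$)
$\frac{1}{F - \left(-146010 + f - x - \left(-3 + 5\right)^{2} \cdot 25 \cdot 29\right)} = \frac{1}{-88881 + \left(\left(\left(\left(-3 + 5\right)^{2} \cdot 25 \cdot 29 + 131573\right) + 146010\right) - - \frac{72379}{2}\right)} = \frac{1}{-88881 + \left(\left(\left(2^{2} \cdot 25 \cdot 29 + 131573\right) + 146010\right) + \frac{72379}{2}\right)} = \frac{1}{-88881 + \left(\left(\left(4 \cdot 25 \cdot 29 + 131573\right) + 146010\right) + \frac{72379}{2}\right)} = \frac{1}{-88881 + \left(\left(\left(100 \cdot 29 + 131573\right) + 146010\right) + \frac{72379}{2}\right)} = \frac{1}{-88881 + \left(\left(\left(2900 + 131573\right) + 146010\right) + \frac{72379}{2}\right)} = \frac{1}{-88881 + \left(\left(134473 + 146010\right) + \frac{72379}{2}\right)} = \frac{1}{-88881 + \left(280483 + \frac{72379}{2}\right)} = \frac{1}{-88881 + \frac{633345}{2}} = \frac{1}{\frac{455583}{2}} = \frac{2}{455583}$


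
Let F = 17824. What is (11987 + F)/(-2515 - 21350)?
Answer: -9937/7955 ≈ -1.2492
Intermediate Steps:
(11987 + F)/(-2515 - 21350) = (11987 + 17824)/(-2515 - 21350) = 29811/(-23865) = 29811*(-1/23865) = -9937/7955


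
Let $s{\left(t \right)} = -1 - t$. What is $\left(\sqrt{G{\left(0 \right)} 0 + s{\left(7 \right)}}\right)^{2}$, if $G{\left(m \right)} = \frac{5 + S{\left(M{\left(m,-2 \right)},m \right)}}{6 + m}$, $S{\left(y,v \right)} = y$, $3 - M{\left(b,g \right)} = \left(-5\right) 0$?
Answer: $-8$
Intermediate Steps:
$M{\left(b,g \right)} = 3$ ($M{\left(b,g \right)} = 3 - \left(-5\right) 0 = 3 - 0 = 3 + 0 = 3$)
$G{\left(m \right)} = \frac{8}{6 + m}$ ($G{\left(m \right)} = \frac{5 + 3}{6 + m} = \frac{8}{6 + m}$)
$\left(\sqrt{G{\left(0 \right)} 0 + s{\left(7 \right)}}\right)^{2} = \left(\sqrt{\frac{8}{6 + 0} \cdot 0 - 8}\right)^{2} = \left(\sqrt{\frac{8}{6} \cdot 0 - 8}\right)^{2} = \left(\sqrt{8 \cdot \frac{1}{6} \cdot 0 - 8}\right)^{2} = \left(\sqrt{\frac{4}{3} \cdot 0 - 8}\right)^{2} = \left(\sqrt{0 - 8}\right)^{2} = \left(\sqrt{-8}\right)^{2} = \left(2 i \sqrt{2}\right)^{2} = -8$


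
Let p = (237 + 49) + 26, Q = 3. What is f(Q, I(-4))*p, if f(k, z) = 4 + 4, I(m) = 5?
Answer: 2496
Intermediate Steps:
p = 312 (p = 286 + 26 = 312)
f(k, z) = 8
f(Q, I(-4))*p = 8*312 = 2496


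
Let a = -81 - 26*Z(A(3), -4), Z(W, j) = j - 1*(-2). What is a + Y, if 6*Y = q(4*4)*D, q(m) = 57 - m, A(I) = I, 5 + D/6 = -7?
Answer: -521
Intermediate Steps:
D = -72 (D = -30 + 6*(-7) = -30 - 42 = -72)
Z(W, j) = 2 + j (Z(W, j) = j + 2 = 2 + j)
Y = -492 (Y = ((57 - 4*4)*(-72))/6 = ((57 - 1*16)*(-72))/6 = ((57 - 16)*(-72))/6 = (41*(-72))/6 = (⅙)*(-2952) = -492)
a = -29 (a = -81 - 26*(2 - 4) = -81 - 26*(-2) = -81 + 52 = -29)
a + Y = -29 - 492 = -521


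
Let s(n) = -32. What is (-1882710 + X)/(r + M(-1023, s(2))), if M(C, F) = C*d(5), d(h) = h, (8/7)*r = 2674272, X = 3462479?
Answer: 1579769/2334873 ≈ 0.67660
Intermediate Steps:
r = 2339988 (r = (7/8)*2674272 = 2339988)
M(C, F) = 5*C (M(C, F) = C*5 = 5*C)
(-1882710 + X)/(r + M(-1023, s(2))) = (-1882710 + 3462479)/(2339988 + 5*(-1023)) = 1579769/(2339988 - 5115) = 1579769/2334873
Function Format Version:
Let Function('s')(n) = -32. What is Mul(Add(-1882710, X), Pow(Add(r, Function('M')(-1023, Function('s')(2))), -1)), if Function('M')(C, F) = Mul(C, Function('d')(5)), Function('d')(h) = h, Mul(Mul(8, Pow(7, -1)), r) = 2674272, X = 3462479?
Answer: Rational(1579769, 2334873) ≈ 0.67660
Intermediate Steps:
r = 2339988 (r = Mul(Rational(7, 8), 2674272) = 2339988)
Function('M')(C, F) = Mul(5, C) (Function('M')(C, F) = Mul(C, 5) = Mul(5, C))
Mul(Add(-1882710, X), Pow(Add(r, Function('M')(-1023, Function('s')(2))), -1)) = Mul(Add(-1882710, 3462479), Pow(Add(2339988, Mul(5, -1023)), -1)) = Mul(1579769, Pow(Add(2339988, -5115), -1)) = Mul(1579769, Pow(2334873, -1)) = Mul(1579769, Rational(1, 2334873)) = Rational(1579769, 2334873)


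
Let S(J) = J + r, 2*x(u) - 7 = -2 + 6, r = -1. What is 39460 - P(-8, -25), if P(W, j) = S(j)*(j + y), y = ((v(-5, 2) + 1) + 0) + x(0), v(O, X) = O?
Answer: 38849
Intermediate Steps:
x(u) = 11/2 (x(u) = 7/2 + (-2 + 6)/2 = 7/2 + (½)*4 = 7/2 + 2 = 11/2)
S(J) = -1 + J (S(J) = J - 1 = -1 + J)
y = 3/2 (y = ((-5 + 1) + 0) + 11/2 = (-4 + 0) + 11/2 = -4 + 11/2 = 3/2 ≈ 1.5000)
P(W, j) = (-1 + j)*(3/2 + j) (P(W, j) = (-1 + j)*(j + 3/2) = (-1 + j)*(3/2 + j))
39460 - P(-8, -25) = 39460 - (-1 - 25)*(3 + 2*(-25))/2 = 39460 - (-26)*(3 - 50)/2 = 39460 - (-26)*(-47)/2 = 39460 - 1*611 = 39460 - 611 = 38849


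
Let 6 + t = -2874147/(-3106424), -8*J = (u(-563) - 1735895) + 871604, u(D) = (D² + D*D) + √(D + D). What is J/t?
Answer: -89446760959/15764397 + 388303*I*√1126/15764397 ≈ -5674.0 + 0.82654*I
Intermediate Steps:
u(D) = 2*D² + √2*√D (u(D) = (D² + D²) + √(2*D) = 2*D² + √2*√D)
J = 230353/8 - I*√1126/8 (J = -(((2*(-563)² + √2*√(-563)) - 1735895) + 871604)/8 = -(((2*316969 + √2*(I*√563)) - 1735895) + 871604)/8 = -(((633938 + I*√1126) - 1735895) + 871604)/8 = -((-1101957 + I*√1126) + 871604)/8 = -(-230353 + I*√1126)/8 = 230353/8 - I*√1126/8 ≈ 28794.0 - 4.1945*I)
t = -15764397/3106424 (t = -6 - 2874147/(-3106424) = -6 - 2874147*(-1/3106424) = -6 + 2874147/3106424 = -15764397/3106424 ≈ -5.0748)
J/t = (230353/8 - I*√1126/8)/(-15764397/3106424) = (230353/8 - I*√1126/8)*(-3106424/15764397) = -89446760959/15764397 + 388303*I*√1126/15764397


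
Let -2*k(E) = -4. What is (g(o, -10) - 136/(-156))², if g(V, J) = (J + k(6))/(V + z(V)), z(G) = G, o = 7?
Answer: 6724/74529 ≈ 0.090220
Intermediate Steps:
k(E) = 2 (k(E) = -½*(-4) = 2)
g(V, J) = (2 + J)/(2*V) (g(V, J) = (J + 2)/(V + V) = (2 + J)/((2*V)) = (2 + J)*(1/(2*V)) = (2 + J)/(2*V))
(g(o, -10) - 136/(-156))² = ((½)*(2 - 10)/7 - 136/(-156))² = ((½)*(⅐)*(-8) - 136*(-1/156))² = (-4/7 + 34/39)² = (82/273)² = 6724/74529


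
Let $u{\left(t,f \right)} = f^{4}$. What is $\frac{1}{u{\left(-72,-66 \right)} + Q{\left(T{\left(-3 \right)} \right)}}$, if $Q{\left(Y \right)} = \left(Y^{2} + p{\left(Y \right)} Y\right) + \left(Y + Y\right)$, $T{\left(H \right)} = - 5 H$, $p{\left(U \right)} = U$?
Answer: $\frac{1}{18975216} \approx 5.27 \cdot 10^{-8}$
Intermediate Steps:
$Q{\left(Y \right)} = 2 Y + 2 Y^{2}$ ($Q{\left(Y \right)} = \left(Y^{2} + Y Y\right) + \left(Y + Y\right) = \left(Y^{2} + Y^{2}\right) + 2 Y = 2 Y^{2} + 2 Y = 2 Y + 2 Y^{2}$)
$\frac{1}{u{\left(-72,-66 \right)} + Q{\left(T{\left(-3 \right)} \right)}} = \frac{1}{\left(-66\right)^{4} + 2 \left(\left(-5\right) \left(-3\right)\right) \left(1 - -15\right)} = \frac{1}{18974736 + 2 \cdot 15 \left(1 + 15\right)} = \frac{1}{18974736 + 2 \cdot 15 \cdot 16} = \frac{1}{18974736 + 480} = \frac{1}{18975216}$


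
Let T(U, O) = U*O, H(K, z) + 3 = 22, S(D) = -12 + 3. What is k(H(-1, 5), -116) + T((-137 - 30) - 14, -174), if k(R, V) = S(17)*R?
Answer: 31323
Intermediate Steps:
S(D) = -9
H(K, z) = 19 (H(K, z) = -3 + 22 = 19)
k(R, V) = -9*R
T(U, O) = O*U
k(H(-1, 5), -116) + T((-137 - 30) - 14, -174) = -9*19 - 174*((-137 - 30) - 14) = -171 - 174*(-167 - 14) = -171 - 174*(-181) = -171 + 31494 = 31323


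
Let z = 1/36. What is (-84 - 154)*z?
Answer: -119/18 ≈ -6.6111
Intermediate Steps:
z = 1/36 ≈ 0.027778
(-84 - 154)*z = (-84 - 154)*(1/36) = -238*1/36 = -119/18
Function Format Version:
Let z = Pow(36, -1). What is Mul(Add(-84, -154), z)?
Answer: Rational(-119, 18) ≈ -6.6111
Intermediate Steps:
z = Rational(1, 36) ≈ 0.027778
Mul(Add(-84, -154), z) = Mul(Add(-84, -154), Rational(1, 36)) = Mul(-238, Rational(1, 36)) = Rational(-119, 18)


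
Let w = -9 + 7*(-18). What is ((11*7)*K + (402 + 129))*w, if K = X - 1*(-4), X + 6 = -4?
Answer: -9315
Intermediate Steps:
X = -10 (X = -6 - 4 = -10)
K = -6 (K = -10 - 1*(-4) = -10 + 4 = -6)
w = -135 (w = -9 - 126 = -135)
((11*7)*K + (402 + 129))*w = ((11*7)*(-6) + (402 + 129))*(-135) = (77*(-6) + 531)*(-135) = (-462 + 531)*(-135) = 69*(-135) = -9315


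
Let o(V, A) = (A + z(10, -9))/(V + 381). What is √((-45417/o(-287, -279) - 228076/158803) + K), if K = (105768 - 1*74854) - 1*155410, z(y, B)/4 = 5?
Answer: I*√182724662570388179514/41129977 ≈ 328.65*I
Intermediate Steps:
z(y, B) = 20 (z(y, B) = 4*5 = 20)
o(V, A) = (20 + A)/(381 + V) (o(V, A) = (A + 20)/(V + 381) = (20 + A)/(381 + V))
K = -124496 (K = (105768 - 74854) - 155410 = 30914 - 155410 = -124496)
√((-45417/o(-287, -279) - 228076/158803) + K) = √((-45417*(381 - 287)/(20 - 279) - 228076/158803) - 124496) = √((-45417/(-259/94) - 228076*1/158803) - 124496) = √((-45417/((1/94)*(-259)) - 228076/158803) - 124496) = √((-45417/(-259/94) - 228076/158803) - 124496) = √((-45417*(-94/259) - 228076/158803) - 124496) = √((4269198/259 - 228076/158803) - 124496) = √(677902378310/41129977 - 124496) = √(-4442615238282/41129977) = I*√182724662570388179514/41129977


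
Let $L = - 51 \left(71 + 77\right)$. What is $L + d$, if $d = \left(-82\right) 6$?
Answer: $-8040$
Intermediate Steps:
$L = -7548$ ($L = \left(-51\right) 148 = -7548$)
$d = -492$
$L + d = -7548 - 492 = -8040$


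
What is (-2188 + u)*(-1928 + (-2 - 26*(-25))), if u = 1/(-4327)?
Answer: 12118370560/4327 ≈ 2.8006e+6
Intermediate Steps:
u = -1/4327 ≈ -0.00023111
(-2188 + u)*(-1928 + (-2 - 26*(-25))) = (-2188 - 1/4327)*(-1928 + (-2 - 26*(-25))) = -9467477*(-1928 + (-2 + 650))/4327 = -9467477*(-1928 + 648)/4327 = -9467477/4327*(-1280) = 12118370560/4327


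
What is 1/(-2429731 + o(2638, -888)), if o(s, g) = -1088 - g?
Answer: -1/2429931 ≈ -4.1153e-7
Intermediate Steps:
1/(-2429731 + o(2638, -888)) = 1/(-2429731 + (-1088 - 1*(-888))) = 1/(-2429731 + (-1088 + 888)) = 1/(-2429731 - 200) = 1/(-2429931) = -1/2429931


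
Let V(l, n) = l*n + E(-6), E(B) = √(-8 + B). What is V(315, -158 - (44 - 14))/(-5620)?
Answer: 2961/281 - I*√14/5620 ≈ 10.537 - 0.00066578*I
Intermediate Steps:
V(l, n) = I*√14 + l*n (V(l, n) = l*n + √(-8 - 6) = l*n + √(-14) = l*n + I*√14 = I*√14 + l*n)
V(315, -158 - (44 - 14))/(-5620) = (I*√14 + 315*(-158 - (44 - 14)))/(-5620) = (I*√14 + 315*(-158 - 1*30))*(-1/5620) = (I*√14 + 315*(-158 - 30))*(-1/5620) = (I*√14 + 315*(-188))*(-1/5620) = (I*√14 - 59220)*(-1/5620) = (-59220 + I*√14)*(-1/5620) = 2961/281 - I*√14/5620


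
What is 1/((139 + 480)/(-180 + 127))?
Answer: -53/619 ≈ -0.085622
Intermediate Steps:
1/((139 + 480)/(-180 + 127)) = 1/(619/(-53)) = 1/(619*(-1/53)) = 1/(-619/53) = -53/619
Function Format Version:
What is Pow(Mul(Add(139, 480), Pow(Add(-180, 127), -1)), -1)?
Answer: Rational(-53, 619) ≈ -0.085622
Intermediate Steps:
Pow(Mul(Add(139, 480), Pow(Add(-180, 127), -1)), -1) = Pow(Mul(619, Pow(-53, -1)), -1) = Pow(Mul(619, Rational(-1, 53)), -1) = Pow(Rational(-619, 53), -1) = Rational(-53, 619)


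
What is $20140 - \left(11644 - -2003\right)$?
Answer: $6493$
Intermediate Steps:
$20140 - \left(11644 - -2003\right) = 20140 - \left(11644 + 2003\right) = 20140 - 13647 = 6493$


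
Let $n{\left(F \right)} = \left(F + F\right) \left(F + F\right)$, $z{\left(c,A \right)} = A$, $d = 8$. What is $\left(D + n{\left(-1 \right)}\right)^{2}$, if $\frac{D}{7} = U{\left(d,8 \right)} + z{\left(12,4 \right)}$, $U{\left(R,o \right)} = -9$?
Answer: $961$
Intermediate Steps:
$n{\left(F \right)} = 4 F^{2}$ ($n{\left(F \right)} = 2 F 2 F = 4 F^{2}$)
$D = -35$ ($D = 7 \left(-9 + 4\right) = 7 \left(-5\right) = -35$)
$\left(D + n{\left(-1 \right)}\right)^{2} = \left(-35 + 4 \left(-1\right)^{2}\right)^{2} = \left(-35 + 4 \cdot 1\right)^{2} = \left(-35 + 4\right)^{2} = \left(-31\right)^{2} = 961$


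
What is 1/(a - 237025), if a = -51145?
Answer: -1/288170 ≈ -3.4702e-6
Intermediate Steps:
1/(a - 237025) = 1/(-51145 - 237025) = 1/(-288170) = -1/288170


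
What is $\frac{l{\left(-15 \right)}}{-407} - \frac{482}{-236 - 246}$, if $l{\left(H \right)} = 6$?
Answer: $\frac{401}{407} \approx 0.98526$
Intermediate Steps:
$\frac{l{\left(-15 \right)}}{-407} - \frac{482}{-236 - 246} = \frac{6}{-407} - \frac{482}{-236 - 246} = 6 \left(- \frac{1}{407}\right) - \frac{482}{-482} = - \frac{6}{407} - -1 = - \frac{6}{407} + 1 = \frac{401}{407}$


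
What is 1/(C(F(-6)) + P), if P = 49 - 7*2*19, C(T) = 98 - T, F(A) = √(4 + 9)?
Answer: -119/14148 + √13/14148 ≈ -0.0081562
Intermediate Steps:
F(A) = √13
P = -217 (P = 49 - 14*19 = 49 - 266 = -217)
1/(C(F(-6)) + P) = 1/((98 - √13) - 217) = 1/(-119 - √13)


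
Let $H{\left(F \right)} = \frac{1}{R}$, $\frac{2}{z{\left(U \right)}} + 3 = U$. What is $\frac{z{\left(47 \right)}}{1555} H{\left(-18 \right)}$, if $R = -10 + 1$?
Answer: $- \frac{1}{307890} \approx -3.2479 \cdot 10^{-6}$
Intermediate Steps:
$z{\left(U \right)} = \frac{2}{-3 + U}$
$R = -9$
$H{\left(F \right)} = - \frac{1}{9}$ ($H{\left(F \right)} = \frac{1}{-9} = - \frac{1}{9}$)
$\frac{z{\left(47 \right)}}{1555} H{\left(-18 \right)} = \frac{2 \frac{1}{-3 + 47}}{1555} \left(- \frac{1}{9}\right) = \frac{2}{44} \cdot \frac{1}{1555} \left(- \frac{1}{9}\right) = 2 \cdot \frac{1}{44} \cdot \frac{1}{1555} \left(- \frac{1}{9}\right) = \frac{1}{22} \cdot \frac{1}{1555} \left(- \frac{1}{9}\right) = \frac{1}{34210} \left(- \frac{1}{9}\right) = - \frac{1}{307890}$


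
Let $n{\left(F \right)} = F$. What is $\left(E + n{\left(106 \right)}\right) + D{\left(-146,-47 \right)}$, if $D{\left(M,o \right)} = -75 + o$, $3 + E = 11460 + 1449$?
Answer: $12890$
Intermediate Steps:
$E = 12906$ ($E = -3 + \left(11460 + 1449\right) = -3 + 12909 = 12906$)
$\left(E + n{\left(106 \right)}\right) + D{\left(-146,-47 \right)} = \left(12906 + 106\right) - 122 = 13012 - 122 = 12890$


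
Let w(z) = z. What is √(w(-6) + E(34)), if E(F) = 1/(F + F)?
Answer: I*√6919/34 ≈ 2.4465*I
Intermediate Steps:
E(F) = 1/(2*F)
√(w(-6) + E(34)) = √(-6 + (½)/34) = √(-6 + (½)*(1/34)) = √(-6 + 1/68) = √(-407/68) = I*√6919/34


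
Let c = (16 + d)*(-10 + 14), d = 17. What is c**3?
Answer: 2299968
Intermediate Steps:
c = 132 (c = (16 + 17)*(-10 + 14) = 33*4 = 132)
c**3 = 132**3 = 2299968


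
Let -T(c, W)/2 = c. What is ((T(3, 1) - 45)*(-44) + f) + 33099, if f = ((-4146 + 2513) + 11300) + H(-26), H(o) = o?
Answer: 44984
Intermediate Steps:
T(c, W) = -2*c
f = 9641 (f = ((-4146 + 2513) + 11300) - 26 = (-1633 + 11300) - 26 = 9667 - 26 = 9641)
((T(3, 1) - 45)*(-44) + f) + 33099 = ((-2*3 - 45)*(-44) + 9641) + 33099 = ((-6 - 45)*(-44) + 9641) + 33099 = (-51*(-44) + 9641) + 33099 = (2244 + 9641) + 33099 = 11885 + 33099 = 44984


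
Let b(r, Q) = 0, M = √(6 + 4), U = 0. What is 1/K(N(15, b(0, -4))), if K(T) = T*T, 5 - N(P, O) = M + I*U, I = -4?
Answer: (5 - √10)⁻² ≈ 0.29610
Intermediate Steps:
M = √10 ≈ 3.1623
N(P, O) = 5 - √10 (N(P, O) = 5 - (√10 - 4*0) = 5 - (√10 + 0) = 5 - √10)
K(T) = T²
1/K(N(15, b(0, -4))) = 1/((5 - √10)²) = (5 - √10)⁻²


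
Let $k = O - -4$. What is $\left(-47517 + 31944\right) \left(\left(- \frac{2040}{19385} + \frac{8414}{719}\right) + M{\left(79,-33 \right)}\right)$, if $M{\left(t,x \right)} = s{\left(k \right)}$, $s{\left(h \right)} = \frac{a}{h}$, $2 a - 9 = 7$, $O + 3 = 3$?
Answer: $- \frac{590261114196}{2787563} \approx -2.1175 \cdot 10^{5}$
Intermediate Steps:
$O = 0$ ($O = -3 + 3 = 0$)
$k = 4$ ($k = 0 - -4 = 0 + 4 = 4$)
$a = 8$ ($a = \frac{9}{2} + \frac{1}{2} \cdot 7 = \frac{9}{2} + \frac{7}{2} = 8$)
$s{\left(h \right)} = \frac{8}{h}$
$M{\left(t,x \right)} = 2$ ($M{\left(t,x \right)} = \frac{8}{4} = 8 \cdot \frac{1}{4} = 2$)
$\left(-47517 + 31944\right) \left(\left(- \frac{2040}{19385} + \frac{8414}{719}\right) + M{\left(79,-33 \right)}\right) = \left(-47517 + 31944\right) \left(\left(- \frac{2040}{19385} + \frac{8414}{719}\right) + 2\right) = - 15573 \left(\left(\left(-2040\right) \frac{1}{19385} + 8414 \cdot \frac{1}{719}\right) + 2\right) = - 15573 \left(\left(- \frac{408}{3877} + \frac{8414}{719}\right) + 2\right) = - 15573 \left(\frac{32327726}{2787563} + 2\right) = \left(-15573\right) \frac{37902852}{2787563} = - \frac{590261114196}{2787563}$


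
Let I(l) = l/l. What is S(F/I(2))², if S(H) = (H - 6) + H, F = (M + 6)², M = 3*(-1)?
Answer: 144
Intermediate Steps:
M = -3
I(l) = 1
F = 9 (F = (-3 + 6)² = 3² = 9)
S(H) = -6 + 2*H (S(H) = (-6 + H) + H = -6 + 2*H)
S(F/I(2))² = (-6 + 2*(9/1))² = (-6 + 2*(9*1))² = (-6 + 2*9)² = (-6 + 18)² = 12² = 144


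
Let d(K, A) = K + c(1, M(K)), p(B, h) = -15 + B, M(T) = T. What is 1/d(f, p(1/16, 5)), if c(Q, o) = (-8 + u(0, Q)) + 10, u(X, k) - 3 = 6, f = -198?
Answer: -1/187 ≈ -0.0053476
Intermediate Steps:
u(X, k) = 9 (u(X, k) = 3 + 6 = 9)
c(Q, o) = 11 (c(Q, o) = (-8 + 9) + 10 = 1 + 10 = 11)
d(K, A) = 11 + K (d(K, A) = K + 11 = 11 + K)
1/d(f, p(1/16, 5)) = 1/(11 - 198) = 1/(-187) = -1/187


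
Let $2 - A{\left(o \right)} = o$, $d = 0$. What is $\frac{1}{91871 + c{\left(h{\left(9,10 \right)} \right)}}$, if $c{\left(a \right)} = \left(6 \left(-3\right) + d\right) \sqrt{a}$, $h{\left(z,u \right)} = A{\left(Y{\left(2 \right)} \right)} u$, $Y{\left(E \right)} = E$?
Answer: $\frac{1}{91871} \approx 1.0885 \cdot 10^{-5}$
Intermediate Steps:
$A{\left(o \right)} = 2 - o$
$h{\left(z,u \right)} = 0$ ($h{\left(z,u \right)} = \left(2 - 2\right) u = 0 u = 0$)
$c{\left(a \right)} = - 18 \sqrt{a}$ ($c{\left(a \right)} = \left(6 \left(-3\right) + 0\right) \sqrt{a} = \left(-18 + 0\right) \sqrt{a} = - 18 \sqrt{a}$)
$\frac{1}{91871 + c{\left(h{\left(9,10 \right)} \right)}} = \frac{1}{91871 - 18 \sqrt{0}} = \frac{1}{91871 - 0} = \frac{1}{91871 + 0} = \frac{1}{91871}$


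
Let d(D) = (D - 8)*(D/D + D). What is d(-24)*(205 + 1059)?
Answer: 930304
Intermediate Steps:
d(D) = (1 + D)*(-8 + D) (d(D) = (-8 + D)*(1 + D) = (1 + D)*(-8 + D))
d(-24)*(205 + 1059) = (-8 + (-24)² - 7*(-24))*(205 + 1059) = (-8 + 576 + 168)*1264 = 736*1264 = 930304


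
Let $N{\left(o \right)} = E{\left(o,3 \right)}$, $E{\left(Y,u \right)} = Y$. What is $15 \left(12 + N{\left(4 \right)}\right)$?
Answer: $240$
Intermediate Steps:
$N{\left(o \right)} = o$
$15 \left(12 + N{\left(4 \right)}\right) = 15 \left(12 + 4\right) = 15 \cdot 16 = 240$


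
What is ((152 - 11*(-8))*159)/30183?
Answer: 12720/10061 ≈ 1.2643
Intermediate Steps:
((152 - 11*(-8))*159)/30183 = ((152 + 88)*159)*(1/30183) = (240*159)*(1/30183) = 38160*(1/30183) = 12720/10061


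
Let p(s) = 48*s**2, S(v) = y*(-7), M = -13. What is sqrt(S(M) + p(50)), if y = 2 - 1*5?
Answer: sqrt(120021) ≈ 346.44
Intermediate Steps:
y = -3 (y = 2 - 5 = -3)
S(v) = 21 (S(v) = -3*(-7) = 21)
sqrt(S(M) + p(50)) = sqrt(21 + 48*50**2) = sqrt(21 + 48*2500) = sqrt(21 + 120000) = sqrt(120021)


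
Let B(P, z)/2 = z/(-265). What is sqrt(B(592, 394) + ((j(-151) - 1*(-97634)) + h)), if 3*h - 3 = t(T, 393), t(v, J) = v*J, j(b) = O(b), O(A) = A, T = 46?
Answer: sqrt(7268780930)/265 ≈ 321.73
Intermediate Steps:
j(b) = b
t(v, J) = J*v
h = 6027 (h = 1 + (393*46)/3 = 1 + (1/3)*18078 = 1 + 6026 = 6027)
B(P, z) = -2*z/265 (B(P, z) = 2*(z/(-265)) = 2*(z*(-1/265)) = 2*(-z/265) = -2*z/265)
sqrt(B(592, 394) + ((j(-151) - 1*(-97634)) + h)) = sqrt(-2/265*394 + ((-151 - 1*(-97634)) + 6027)) = sqrt(-788/265 + ((-151 + 97634) + 6027)) = sqrt(-788/265 + (97483 + 6027)) = sqrt(-788/265 + 103510) = sqrt(27429362/265) = sqrt(7268780930)/265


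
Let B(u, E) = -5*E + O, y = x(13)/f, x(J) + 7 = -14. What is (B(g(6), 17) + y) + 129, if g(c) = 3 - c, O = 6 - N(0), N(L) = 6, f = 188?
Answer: 8251/188 ≈ 43.888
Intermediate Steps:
x(J) = -21 (x(J) = -7 - 14 = -21)
O = 0 (O = 6 - 1*6 = 6 - 6 = 0)
y = -21/188 ≈ -0.11170
B(u, E) = -5*E (B(u, E) = -5*E + 0 = -5*E)
(B(g(6), 17) + y) + 129 = (-5*17 - 21/188) + 129 = (-85 - 21/188) + 129 = -16001/188 + 129 = 8251/188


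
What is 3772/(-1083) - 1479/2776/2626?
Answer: -27498636829/7894827408 ≈ -3.4831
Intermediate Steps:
3772/(-1083) - 1479/2776/2626 = 3772*(-1/1083) - 1479*1/2776*(1/2626) = -3772/1083 - 1479/2776*1/2626 = -3772/1083 - 1479/7289776 = -27498636829/7894827408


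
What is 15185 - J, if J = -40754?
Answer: 55939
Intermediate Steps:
15185 - J = 15185 - 1*(-40754) = 15185 + 40754 = 55939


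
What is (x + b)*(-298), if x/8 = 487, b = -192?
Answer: -1103792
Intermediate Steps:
x = 3896 (x = 8*487 = 3896)
(x + b)*(-298) = (3896 - 192)*(-298) = 3704*(-298) = -1103792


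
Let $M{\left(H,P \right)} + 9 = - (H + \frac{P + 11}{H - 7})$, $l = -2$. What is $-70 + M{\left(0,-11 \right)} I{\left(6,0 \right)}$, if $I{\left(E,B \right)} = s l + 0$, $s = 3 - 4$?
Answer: $-88$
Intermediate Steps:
$s = -1$ ($s = 3 - 4 = -1$)
$M{\left(H,P \right)} = -9 - H - \frac{11 + P}{-7 + H}$ ($M{\left(H,P \right)} = -9 - \left(H + \frac{P + 11}{H - 7}\right) = -9 - \left(H + \frac{11 + P}{-7 + H}\right) = -9 - H - \frac{11 + P}{-7 + H}$)
$I{\left(E,B \right)} = 2$ ($I{\left(E,B \right)} = \left(-1\right) \left(-2\right) + 0 = 2 + 0 = 2$)
$-70 + M{\left(0,-11 \right)} I{\left(6,0 \right)} = -70 + \frac{52 - -11 - 0^{2} - 0}{-7 + 0} \cdot 2 = -70 + \frac{52 + 11 - 0 + 0}{-7} \cdot 2 = -70 + - \frac{52 + 11 + 0 + 0}{7} \cdot 2 = -70 + \left(- \frac{1}{7}\right) 63 \cdot 2 = -70 - 18 = -88$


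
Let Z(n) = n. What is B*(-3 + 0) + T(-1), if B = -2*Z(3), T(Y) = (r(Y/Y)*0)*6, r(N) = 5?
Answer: 18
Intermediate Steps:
T(Y) = 0 (T(Y) = (5*0)*6 = 0*6 = 0)
B = -6 (B = -2*3 = -6)
B*(-3 + 0) + T(-1) = -6*(-3 + 0) + 0 = -6*(-3) + 0 = 18 + 0 = 18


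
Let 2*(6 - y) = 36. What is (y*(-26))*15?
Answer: 4680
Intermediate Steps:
y = -12 (y = 6 - ½*36 = 6 - 18 = -12)
(y*(-26))*15 = -12*(-26)*15 = 312*15 = 4680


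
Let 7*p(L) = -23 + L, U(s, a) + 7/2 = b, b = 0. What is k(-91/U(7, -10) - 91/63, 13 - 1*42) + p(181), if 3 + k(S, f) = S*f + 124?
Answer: -35818/63 ≈ -568.54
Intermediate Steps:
U(s, a) = -7/2 (U(s, a) = -7/2 + 0 = -7/2)
k(S, f) = 121 + S*f (k(S, f) = -3 + (S*f + 124) = -3 + (124 + S*f) = 121 + S*f)
p(L) = -23/7 + L/7 (p(L) = (-23 + L)/7 = -23/7 + L/7)
k(-91/U(7, -10) - 91/63, 13 - 1*42) + p(181) = (121 + (-91/(-7/2) - 91/63)*(13 - 1*42)) + (-23/7 + (⅐)*181) = (121 + (-91*(-2/7) - 91*1/63)*(13 - 42)) + (-23/7 + 181/7) = (121 + (26 - 13/9)*(-29)) + 158/7 = (121 + (221/9)*(-29)) + 158/7 = (121 - 6409/9) + 158/7 = -5320/9 + 158/7 = -35818/63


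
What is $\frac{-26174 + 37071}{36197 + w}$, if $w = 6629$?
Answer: $\frac{10897}{42826} \approx 0.25445$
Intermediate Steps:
$\frac{-26174 + 37071}{36197 + w} = \frac{-26174 + 37071}{36197 + 6629} = \frac{10897}{42826}$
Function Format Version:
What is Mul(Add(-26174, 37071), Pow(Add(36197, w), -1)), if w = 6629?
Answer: Rational(10897, 42826) ≈ 0.25445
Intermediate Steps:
Mul(Add(-26174, 37071), Pow(Add(36197, w), -1)) = Mul(Add(-26174, 37071), Pow(Add(36197, 6629), -1)) = Mul(10897, Pow(42826, -1)) = Mul(10897, Rational(1, 42826)) = Rational(10897, 42826)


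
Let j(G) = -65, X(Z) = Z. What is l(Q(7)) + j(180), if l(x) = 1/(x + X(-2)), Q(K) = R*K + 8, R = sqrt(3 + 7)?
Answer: -14758/227 + 7*sqrt(10)/454 ≈ -64.964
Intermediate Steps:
R = sqrt(10) ≈ 3.1623
Q(K) = 8 + K*sqrt(10) (Q(K) = sqrt(10)*K + 8 = K*sqrt(10) + 8 = 8 + K*sqrt(10))
l(x) = 1/(-2 + x) (l(x) = 1/(x - 2) = 1/(-2 + x))
l(Q(7)) + j(180) = 1/(-2 + (8 + 7*sqrt(10))) - 65 = 1/(6 + 7*sqrt(10)) - 65 = -65 + 1/(6 + 7*sqrt(10))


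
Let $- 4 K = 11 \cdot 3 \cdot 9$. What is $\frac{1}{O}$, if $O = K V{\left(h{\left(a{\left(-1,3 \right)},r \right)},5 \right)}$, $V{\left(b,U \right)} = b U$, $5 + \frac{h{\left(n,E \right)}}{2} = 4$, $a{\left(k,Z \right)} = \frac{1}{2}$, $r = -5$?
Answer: $\frac{2}{1485} \approx 0.0013468$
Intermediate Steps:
$a{\left(k,Z \right)} = \frac{1}{2}$
$h{\left(n,E \right)} = -2$ ($h{\left(n,E \right)} = -10 + 2 \cdot 4 = -10 + 8 = -2$)
$K = - \frac{297}{4}$ ($K = - \frac{11 \cdot 3 \cdot 9}{4} = - \frac{33 \cdot 9}{4} = \left(- \frac{1}{4}\right) 297 = - \frac{297}{4} \approx -74.25$)
$V{\left(b,U \right)} = U b$
$O = \frac{1485}{2}$ ($O = - \frac{297 \cdot 5 \left(-2\right)}{4} = \left(- \frac{297}{4}\right) \left(-10\right) = \frac{1485}{2} \approx 742.5$)
$\frac{1}{O} = \frac{1}{\frac{1485}{2}} = \frac{2}{1485}$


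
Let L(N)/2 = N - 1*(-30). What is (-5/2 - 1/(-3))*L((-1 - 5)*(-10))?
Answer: -390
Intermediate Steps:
L(N) = 60 + 2*N (L(N) = 2*(N - 1*(-30)) = 2*(N + 30) = 2*(30 + N) = 60 + 2*N)
(-5/2 - 1/(-3))*L((-1 - 5)*(-10)) = (-5/2 - 1/(-3))*(60 + 2*((-1 - 5)*(-10))) = (-5*1/2 - 1*(-1/3))*(60 + 2*(-6*(-10))) = (-5/2 + 1/3)*(60 + 2*60) = -13*(60 + 120)/6 = -13/6*180 = -390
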